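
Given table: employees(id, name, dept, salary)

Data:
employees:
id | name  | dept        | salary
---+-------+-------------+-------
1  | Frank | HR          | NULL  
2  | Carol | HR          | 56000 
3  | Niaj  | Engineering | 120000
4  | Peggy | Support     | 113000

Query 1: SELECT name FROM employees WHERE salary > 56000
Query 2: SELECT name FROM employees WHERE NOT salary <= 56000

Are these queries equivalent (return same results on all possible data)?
Yes, equivalent

Both queries return: [('Niaj',), ('Peggy',)]

Reason: Both filter salary > 56000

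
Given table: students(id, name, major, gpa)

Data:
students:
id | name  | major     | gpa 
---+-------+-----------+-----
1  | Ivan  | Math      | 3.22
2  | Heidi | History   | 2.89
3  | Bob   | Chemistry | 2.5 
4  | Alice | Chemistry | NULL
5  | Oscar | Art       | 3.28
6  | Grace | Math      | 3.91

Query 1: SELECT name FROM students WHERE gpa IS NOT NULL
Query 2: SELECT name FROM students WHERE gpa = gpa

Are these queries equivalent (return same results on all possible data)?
Yes, equivalent

Both queries return: [('Bob',), ('Grace',), ('Heidi',), ('Ivan',), ('Oscar',)]

Reason: IS NOT NULL vs self-equality (both exclude NULLs)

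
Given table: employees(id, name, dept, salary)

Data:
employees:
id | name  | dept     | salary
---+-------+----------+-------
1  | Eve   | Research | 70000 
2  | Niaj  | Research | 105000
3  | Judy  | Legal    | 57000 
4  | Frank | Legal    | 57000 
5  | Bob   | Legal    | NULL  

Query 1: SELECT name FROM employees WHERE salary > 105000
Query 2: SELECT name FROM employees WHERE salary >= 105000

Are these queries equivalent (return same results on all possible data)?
No, not equivalent

Query 1 returns: []
Query 2 returns: [('Niaj',)]

Reason: > vs >= gives different results when salary = 105000 exists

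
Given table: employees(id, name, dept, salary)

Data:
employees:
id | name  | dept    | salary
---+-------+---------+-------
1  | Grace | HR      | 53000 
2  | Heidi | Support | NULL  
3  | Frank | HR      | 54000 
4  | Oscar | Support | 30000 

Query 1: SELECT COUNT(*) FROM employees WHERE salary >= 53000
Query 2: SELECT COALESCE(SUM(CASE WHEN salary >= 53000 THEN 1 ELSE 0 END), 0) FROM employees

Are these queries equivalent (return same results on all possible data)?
Yes, equivalent

Both queries return: [(2,)]

Reason: COUNT with WHERE vs conditional SUM (COALESCE handles empty-table NULL)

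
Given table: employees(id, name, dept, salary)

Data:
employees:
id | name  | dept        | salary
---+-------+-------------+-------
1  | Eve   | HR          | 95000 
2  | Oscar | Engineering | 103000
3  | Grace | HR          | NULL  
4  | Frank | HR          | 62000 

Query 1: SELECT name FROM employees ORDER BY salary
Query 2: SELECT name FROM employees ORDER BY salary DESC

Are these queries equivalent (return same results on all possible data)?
No, not equivalent

Query 1 returns: [('Grace',), ('Frank',), ('Eve',), ('Oscar',)]
Query 2 returns: [('Oscar',), ('Eve',), ('Frank',), ('Grace',)]

Reason: ASC vs DESC gives opposite ordering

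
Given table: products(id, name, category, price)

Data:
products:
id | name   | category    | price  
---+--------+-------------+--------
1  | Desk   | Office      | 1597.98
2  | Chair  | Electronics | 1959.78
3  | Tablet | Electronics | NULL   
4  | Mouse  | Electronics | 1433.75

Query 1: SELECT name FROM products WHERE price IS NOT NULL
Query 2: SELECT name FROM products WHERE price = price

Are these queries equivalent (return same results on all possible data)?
Yes, equivalent

Both queries return: [('Chair',), ('Desk',), ('Mouse',)]

Reason: IS NOT NULL vs self-equality (both exclude NULLs)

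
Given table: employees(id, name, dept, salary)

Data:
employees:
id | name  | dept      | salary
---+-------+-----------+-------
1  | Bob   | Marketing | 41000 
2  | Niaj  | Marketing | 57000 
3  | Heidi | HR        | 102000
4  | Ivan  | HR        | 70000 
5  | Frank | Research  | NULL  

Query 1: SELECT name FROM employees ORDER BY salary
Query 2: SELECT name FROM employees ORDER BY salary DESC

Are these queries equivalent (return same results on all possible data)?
No, not equivalent

Query 1 returns: [('Frank',), ('Bob',), ('Niaj',), ('Ivan',), ('Heidi',)]
Query 2 returns: [('Heidi',), ('Ivan',), ('Niaj',), ('Bob',), ('Frank',)]

Reason: ASC vs DESC gives opposite ordering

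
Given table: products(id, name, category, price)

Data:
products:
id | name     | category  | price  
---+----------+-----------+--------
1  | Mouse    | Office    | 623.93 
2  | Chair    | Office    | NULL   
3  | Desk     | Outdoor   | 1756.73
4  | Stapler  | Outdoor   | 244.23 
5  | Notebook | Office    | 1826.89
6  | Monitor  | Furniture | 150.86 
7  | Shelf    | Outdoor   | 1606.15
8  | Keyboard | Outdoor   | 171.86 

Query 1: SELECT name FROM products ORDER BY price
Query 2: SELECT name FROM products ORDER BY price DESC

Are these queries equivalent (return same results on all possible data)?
No, not equivalent

Query 1 returns: [('Chair',), ('Monitor',), ('Keyboard',), ('Stapler',), ('Mouse',), ('Shelf',), ('Desk',), ('Notebook',)]
Query 2 returns: [('Notebook',), ('Desk',), ('Shelf',), ('Mouse',), ('Stapler',), ('Keyboard',), ('Monitor',), ('Chair',)]

Reason: ASC vs DESC gives opposite ordering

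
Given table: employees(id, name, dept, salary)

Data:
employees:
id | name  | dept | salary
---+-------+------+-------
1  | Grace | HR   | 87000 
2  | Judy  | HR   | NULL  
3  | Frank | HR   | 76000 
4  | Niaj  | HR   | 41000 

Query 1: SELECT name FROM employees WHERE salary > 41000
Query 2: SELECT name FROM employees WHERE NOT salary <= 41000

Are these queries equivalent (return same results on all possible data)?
Yes, equivalent

Both queries return: [('Frank',), ('Grace',)]

Reason: Both filter salary > 41000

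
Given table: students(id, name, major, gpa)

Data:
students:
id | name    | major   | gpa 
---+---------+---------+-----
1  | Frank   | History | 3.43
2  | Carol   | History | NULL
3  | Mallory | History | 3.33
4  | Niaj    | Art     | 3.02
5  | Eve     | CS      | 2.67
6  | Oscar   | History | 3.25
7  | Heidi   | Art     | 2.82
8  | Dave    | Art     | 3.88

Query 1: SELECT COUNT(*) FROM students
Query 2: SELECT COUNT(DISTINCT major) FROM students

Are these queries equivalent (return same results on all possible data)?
No, not equivalent

Query 1 returns: [(8,)]
Query 2 returns: [(3,)]

Reason: COUNT(*) counts rows, COUNT(DISTINCT major) counts unique majors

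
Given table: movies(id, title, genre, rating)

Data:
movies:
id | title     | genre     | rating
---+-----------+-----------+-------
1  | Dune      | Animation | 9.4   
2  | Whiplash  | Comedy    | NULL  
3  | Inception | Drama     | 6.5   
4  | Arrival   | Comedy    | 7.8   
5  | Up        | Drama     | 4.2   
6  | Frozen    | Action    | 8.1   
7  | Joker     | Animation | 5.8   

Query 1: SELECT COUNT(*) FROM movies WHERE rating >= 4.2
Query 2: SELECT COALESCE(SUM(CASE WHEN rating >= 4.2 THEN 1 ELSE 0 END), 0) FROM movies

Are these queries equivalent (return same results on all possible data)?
Yes, equivalent

Both queries return: [(6,)]

Reason: COUNT with WHERE vs conditional SUM (COALESCE handles empty-table NULL)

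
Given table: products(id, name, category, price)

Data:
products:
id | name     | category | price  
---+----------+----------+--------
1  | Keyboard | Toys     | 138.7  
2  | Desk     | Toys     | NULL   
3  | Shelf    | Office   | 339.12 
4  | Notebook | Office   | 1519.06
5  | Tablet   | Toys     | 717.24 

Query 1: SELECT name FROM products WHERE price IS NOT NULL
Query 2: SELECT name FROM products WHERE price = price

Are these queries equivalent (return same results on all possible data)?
Yes, equivalent

Both queries return: [('Keyboard',), ('Notebook',), ('Shelf',), ('Tablet',)]

Reason: IS NOT NULL vs self-equality (both exclude NULLs)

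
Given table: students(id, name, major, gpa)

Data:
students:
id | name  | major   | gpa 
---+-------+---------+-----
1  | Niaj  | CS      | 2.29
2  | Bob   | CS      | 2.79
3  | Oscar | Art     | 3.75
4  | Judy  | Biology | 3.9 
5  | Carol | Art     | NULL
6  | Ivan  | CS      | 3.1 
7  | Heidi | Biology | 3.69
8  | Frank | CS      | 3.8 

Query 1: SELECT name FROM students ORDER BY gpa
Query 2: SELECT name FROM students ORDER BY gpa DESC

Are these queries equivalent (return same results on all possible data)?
No, not equivalent

Query 1 returns: [('Carol',), ('Niaj',), ('Bob',), ('Ivan',), ('Heidi',), ('Oscar',), ('Frank',), ('Judy',)]
Query 2 returns: [('Judy',), ('Frank',), ('Oscar',), ('Heidi',), ('Ivan',), ('Bob',), ('Niaj',), ('Carol',)]

Reason: ASC vs DESC gives opposite ordering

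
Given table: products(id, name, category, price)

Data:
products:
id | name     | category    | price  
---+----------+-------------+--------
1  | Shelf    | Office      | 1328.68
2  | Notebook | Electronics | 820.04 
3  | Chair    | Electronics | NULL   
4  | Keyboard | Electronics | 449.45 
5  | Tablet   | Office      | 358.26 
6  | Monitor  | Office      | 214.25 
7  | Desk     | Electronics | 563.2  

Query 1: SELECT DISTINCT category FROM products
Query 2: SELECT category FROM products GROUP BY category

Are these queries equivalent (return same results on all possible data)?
Yes, equivalent

Both queries return: [('Electronics',), ('Office',)]

Reason: Both get unique categorys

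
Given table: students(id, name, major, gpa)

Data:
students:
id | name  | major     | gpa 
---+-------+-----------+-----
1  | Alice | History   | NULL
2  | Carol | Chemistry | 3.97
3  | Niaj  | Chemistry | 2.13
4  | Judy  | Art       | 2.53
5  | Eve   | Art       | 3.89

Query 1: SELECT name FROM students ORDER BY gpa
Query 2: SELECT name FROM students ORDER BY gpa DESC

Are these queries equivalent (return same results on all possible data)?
No, not equivalent

Query 1 returns: [('Alice',), ('Niaj',), ('Judy',), ('Eve',), ('Carol',)]
Query 2 returns: [('Carol',), ('Eve',), ('Judy',), ('Niaj',), ('Alice',)]

Reason: ASC vs DESC gives opposite ordering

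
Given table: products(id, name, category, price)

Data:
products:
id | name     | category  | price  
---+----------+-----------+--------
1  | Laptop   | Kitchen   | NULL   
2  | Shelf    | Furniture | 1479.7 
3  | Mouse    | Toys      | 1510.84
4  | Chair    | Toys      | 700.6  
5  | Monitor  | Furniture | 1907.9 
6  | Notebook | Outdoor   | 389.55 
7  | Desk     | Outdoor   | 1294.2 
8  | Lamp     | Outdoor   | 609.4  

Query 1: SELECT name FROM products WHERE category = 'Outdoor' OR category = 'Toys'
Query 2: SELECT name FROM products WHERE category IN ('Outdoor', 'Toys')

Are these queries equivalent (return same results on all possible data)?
Yes, equivalent

Both queries return: [('Chair',), ('Desk',), ('Lamp',), ('Mouse',), ('Notebook',)]

Reason: OR vs IN are equivalent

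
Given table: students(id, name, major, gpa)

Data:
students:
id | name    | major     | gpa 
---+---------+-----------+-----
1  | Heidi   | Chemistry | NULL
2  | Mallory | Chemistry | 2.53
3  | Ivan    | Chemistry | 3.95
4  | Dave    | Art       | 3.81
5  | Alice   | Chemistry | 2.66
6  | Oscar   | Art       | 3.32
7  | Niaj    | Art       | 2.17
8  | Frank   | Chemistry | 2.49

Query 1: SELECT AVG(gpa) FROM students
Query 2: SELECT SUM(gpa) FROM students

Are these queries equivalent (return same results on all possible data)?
No, not equivalent

Query 1 returns: [(2.9899999999999998,)]
Query 2 returns: [(20.93,)]

Reason: AVG vs SUM give different aggregate values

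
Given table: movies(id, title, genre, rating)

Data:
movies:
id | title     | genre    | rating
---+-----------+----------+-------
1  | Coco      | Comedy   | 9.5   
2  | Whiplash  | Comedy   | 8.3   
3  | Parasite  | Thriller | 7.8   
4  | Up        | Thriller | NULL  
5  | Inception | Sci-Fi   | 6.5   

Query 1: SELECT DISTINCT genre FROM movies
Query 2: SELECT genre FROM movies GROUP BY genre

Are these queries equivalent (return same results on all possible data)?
Yes, equivalent

Both queries return: [('Comedy',), ('Sci-Fi',), ('Thriller',)]

Reason: Both get unique genres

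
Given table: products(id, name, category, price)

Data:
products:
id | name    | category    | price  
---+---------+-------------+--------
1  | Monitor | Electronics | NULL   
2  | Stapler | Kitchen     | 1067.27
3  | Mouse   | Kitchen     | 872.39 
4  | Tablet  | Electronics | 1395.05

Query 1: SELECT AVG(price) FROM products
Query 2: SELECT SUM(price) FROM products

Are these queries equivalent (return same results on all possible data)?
No, not equivalent

Query 1 returns: [(1111.57,)]
Query 2 returns: [(3334.71,)]

Reason: AVG vs SUM give different aggregate values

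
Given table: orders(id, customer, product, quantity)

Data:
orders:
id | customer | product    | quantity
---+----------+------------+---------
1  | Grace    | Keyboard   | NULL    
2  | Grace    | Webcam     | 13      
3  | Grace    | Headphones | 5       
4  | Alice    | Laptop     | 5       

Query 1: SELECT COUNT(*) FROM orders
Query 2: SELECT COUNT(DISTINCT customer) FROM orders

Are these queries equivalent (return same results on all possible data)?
No, not equivalent

Query 1 returns: [(4,)]
Query 2 returns: [(2,)]

Reason: COUNT(*) counts rows, COUNT(DISTINCT customer) counts unique customers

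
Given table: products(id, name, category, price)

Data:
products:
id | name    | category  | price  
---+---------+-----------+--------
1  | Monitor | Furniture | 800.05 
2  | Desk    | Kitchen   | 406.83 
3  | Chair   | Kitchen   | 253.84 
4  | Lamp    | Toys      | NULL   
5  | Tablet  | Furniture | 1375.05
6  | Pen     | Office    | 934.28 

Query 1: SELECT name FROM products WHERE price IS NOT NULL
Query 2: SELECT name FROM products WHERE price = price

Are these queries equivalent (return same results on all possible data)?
Yes, equivalent

Both queries return: [('Chair',), ('Desk',), ('Monitor',), ('Pen',), ('Tablet',)]

Reason: IS NOT NULL vs self-equality (both exclude NULLs)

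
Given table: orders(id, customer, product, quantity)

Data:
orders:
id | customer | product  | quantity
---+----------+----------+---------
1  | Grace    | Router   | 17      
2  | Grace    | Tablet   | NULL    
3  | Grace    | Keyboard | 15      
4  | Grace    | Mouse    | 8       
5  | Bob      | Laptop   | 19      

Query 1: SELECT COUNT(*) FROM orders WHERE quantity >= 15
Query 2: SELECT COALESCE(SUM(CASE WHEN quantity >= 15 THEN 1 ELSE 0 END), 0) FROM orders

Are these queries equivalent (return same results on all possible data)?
Yes, equivalent

Both queries return: [(3,)]

Reason: COUNT with WHERE vs conditional SUM (COALESCE handles empty-table NULL)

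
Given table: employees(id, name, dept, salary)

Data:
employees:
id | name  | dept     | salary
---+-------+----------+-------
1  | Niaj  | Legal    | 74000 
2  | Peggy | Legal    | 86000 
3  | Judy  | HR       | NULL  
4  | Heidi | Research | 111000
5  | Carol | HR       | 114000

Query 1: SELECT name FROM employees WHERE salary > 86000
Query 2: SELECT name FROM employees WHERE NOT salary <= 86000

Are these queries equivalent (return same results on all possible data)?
Yes, equivalent

Both queries return: [('Carol',), ('Heidi',)]

Reason: Both filter salary > 86000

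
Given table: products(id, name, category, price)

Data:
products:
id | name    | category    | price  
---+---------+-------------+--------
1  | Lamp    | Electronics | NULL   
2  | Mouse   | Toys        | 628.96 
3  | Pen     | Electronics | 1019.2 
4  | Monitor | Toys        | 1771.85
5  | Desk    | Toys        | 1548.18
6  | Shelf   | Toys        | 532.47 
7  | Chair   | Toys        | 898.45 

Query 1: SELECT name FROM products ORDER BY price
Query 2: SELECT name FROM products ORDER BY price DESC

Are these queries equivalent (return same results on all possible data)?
No, not equivalent

Query 1 returns: [('Lamp',), ('Shelf',), ('Mouse',), ('Chair',), ('Pen',), ('Desk',), ('Monitor',)]
Query 2 returns: [('Monitor',), ('Desk',), ('Pen',), ('Chair',), ('Mouse',), ('Shelf',), ('Lamp',)]

Reason: ASC vs DESC gives opposite ordering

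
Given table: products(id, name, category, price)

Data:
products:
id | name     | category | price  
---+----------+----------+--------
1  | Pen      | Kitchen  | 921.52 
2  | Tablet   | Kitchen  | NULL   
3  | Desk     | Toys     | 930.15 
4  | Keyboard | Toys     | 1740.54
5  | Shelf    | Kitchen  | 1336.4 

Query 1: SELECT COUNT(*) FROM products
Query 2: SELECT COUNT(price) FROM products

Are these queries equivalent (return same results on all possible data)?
No, not equivalent

Query 1 returns: [(5,)]
Query 2 returns: [(4,)]

Reason: COUNT(*) includes NULLs, COUNT(column) excludes them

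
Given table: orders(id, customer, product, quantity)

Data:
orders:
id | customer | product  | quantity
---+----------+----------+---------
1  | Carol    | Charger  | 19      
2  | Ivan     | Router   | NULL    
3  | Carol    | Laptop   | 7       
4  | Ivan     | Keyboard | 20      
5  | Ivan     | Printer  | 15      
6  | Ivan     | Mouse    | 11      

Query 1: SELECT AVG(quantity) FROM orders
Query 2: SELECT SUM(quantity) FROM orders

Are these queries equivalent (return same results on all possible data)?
No, not equivalent

Query 1 returns: [(14.4,)]
Query 2 returns: [(72,)]

Reason: AVG vs SUM give different aggregate values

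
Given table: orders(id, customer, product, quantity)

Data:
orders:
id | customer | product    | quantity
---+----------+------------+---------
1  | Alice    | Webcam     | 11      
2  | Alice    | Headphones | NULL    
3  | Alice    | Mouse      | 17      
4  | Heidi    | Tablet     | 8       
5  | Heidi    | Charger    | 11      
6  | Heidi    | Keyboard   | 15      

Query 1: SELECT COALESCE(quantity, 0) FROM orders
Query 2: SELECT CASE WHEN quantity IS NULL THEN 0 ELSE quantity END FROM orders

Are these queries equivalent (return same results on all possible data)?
Yes, equivalent

Both queries return: [(0,), (8,), (11,), (11,), (15,), (17,)]

Reason: COALESCE vs CASE for NULL handling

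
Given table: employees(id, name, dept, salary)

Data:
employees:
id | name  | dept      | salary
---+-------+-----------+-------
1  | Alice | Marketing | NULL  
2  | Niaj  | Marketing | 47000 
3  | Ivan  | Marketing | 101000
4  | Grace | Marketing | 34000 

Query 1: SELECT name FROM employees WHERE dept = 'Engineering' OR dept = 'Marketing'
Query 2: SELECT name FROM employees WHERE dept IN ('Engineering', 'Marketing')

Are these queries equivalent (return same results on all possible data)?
Yes, equivalent

Both queries return: [('Alice',), ('Grace',), ('Ivan',), ('Niaj',)]

Reason: OR vs IN are equivalent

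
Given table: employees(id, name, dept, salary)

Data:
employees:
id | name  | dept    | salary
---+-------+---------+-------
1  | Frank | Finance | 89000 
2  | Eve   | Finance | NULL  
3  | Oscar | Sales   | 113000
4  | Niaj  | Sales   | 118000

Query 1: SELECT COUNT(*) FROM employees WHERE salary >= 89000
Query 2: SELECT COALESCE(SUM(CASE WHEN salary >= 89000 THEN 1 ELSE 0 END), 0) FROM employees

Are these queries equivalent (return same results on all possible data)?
Yes, equivalent

Both queries return: [(3,)]

Reason: COUNT with WHERE vs conditional SUM (COALESCE handles empty-table NULL)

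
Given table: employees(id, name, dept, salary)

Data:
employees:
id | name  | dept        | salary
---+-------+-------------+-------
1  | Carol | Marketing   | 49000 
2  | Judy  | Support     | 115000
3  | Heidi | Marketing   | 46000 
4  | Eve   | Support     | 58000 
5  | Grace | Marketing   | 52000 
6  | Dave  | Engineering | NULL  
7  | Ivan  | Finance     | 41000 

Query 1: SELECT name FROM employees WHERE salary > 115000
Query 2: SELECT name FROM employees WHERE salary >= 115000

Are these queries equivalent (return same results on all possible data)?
No, not equivalent

Query 1 returns: []
Query 2 returns: [('Judy',)]

Reason: > vs >= gives different results when salary = 115000 exists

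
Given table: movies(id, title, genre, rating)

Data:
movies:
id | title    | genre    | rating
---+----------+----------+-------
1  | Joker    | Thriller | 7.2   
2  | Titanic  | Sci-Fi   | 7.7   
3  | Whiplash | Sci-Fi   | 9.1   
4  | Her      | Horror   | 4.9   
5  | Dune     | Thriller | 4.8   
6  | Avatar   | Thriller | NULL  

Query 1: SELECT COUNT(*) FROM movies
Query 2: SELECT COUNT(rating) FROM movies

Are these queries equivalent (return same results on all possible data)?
No, not equivalent

Query 1 returns: [(6,)]
Query 2 returns: [(5,)]

Reason: COUNT(*) includes NULLs, COUNT(column) excludes them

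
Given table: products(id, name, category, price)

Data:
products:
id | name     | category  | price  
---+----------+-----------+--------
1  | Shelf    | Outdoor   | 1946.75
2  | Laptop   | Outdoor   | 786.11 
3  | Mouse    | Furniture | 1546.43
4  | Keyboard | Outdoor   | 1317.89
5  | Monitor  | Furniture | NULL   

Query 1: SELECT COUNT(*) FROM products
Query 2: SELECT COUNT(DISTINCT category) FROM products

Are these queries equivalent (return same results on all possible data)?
No, not equivalent

Query 1 returns: [(5,)]
Query 2 returns: [(2,)]

Reason: COUNT(*) counts rows, COUNT(DISTINCT category) counts unique categorys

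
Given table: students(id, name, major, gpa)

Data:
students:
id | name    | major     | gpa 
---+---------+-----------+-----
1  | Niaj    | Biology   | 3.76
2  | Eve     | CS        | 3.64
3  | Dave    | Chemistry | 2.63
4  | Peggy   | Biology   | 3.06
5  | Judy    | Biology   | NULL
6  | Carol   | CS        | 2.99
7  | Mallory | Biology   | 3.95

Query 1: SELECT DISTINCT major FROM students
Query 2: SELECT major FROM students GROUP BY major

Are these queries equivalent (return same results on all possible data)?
Yes, equivalent

Both queries return: [('Biology',), ('CS',), ('Chemistry',)]

Reason: Both get unique majors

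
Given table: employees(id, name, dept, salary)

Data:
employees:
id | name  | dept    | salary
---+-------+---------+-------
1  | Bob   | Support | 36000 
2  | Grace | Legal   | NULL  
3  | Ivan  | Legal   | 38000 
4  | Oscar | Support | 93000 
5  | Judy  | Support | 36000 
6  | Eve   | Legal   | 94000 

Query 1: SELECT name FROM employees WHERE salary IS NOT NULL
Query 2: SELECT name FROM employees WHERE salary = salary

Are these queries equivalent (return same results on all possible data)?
Yes, equivalent

Both queries return: [('Bob',), ('Eve',), ('Ivan',), ('Judy',), ('Oscar',)]

Reason: IS NOT NULL vs self-equality (both exclude NULLs)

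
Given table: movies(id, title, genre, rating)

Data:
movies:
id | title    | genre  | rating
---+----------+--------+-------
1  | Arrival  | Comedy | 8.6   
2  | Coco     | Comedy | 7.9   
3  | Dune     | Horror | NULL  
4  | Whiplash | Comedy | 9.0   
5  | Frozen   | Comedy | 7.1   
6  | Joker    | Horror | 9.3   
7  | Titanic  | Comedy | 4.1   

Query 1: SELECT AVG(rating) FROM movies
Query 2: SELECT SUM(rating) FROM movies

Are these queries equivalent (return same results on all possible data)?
No, not equivalent

Query 1 returns: [(7.666666666666667,)]
Query 2 returns: [(46.0,)]

Reason: AVG vs SUM give different aggregate values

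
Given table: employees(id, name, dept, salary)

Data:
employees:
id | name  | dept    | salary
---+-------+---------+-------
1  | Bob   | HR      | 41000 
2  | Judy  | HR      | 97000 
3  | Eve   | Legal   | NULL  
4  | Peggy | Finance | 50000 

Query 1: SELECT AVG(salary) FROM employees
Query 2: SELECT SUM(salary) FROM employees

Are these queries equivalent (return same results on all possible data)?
No, not equivalent

Query 1 returns: [(62666.666666666664,)]
Query 2 returns: [(188000,)]

Reason: AVG vs SUM give different aggregate values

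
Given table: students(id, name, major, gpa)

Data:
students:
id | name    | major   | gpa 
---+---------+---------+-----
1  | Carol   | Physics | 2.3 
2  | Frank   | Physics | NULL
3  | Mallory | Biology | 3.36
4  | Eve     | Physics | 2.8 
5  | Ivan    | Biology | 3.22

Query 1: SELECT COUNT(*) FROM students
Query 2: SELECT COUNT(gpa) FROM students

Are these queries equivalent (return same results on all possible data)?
No, not equivalent

Query 1 returns: [(5,)]
Query 2 returns: [(4,)]

Reason: COUNT(*) includes NULLs, COUNT(column) excludes them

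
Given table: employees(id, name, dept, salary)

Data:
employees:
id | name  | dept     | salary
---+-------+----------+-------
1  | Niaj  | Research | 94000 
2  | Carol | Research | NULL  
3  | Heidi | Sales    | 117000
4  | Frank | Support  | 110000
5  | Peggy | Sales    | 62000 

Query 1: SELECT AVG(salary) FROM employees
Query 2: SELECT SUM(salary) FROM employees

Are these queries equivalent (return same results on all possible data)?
No, not equivalent

Query 1 returns: [(95750.0,)]
Query 2 returns: [(383000,)]

Reason: AVG vs SUM give different aggregate values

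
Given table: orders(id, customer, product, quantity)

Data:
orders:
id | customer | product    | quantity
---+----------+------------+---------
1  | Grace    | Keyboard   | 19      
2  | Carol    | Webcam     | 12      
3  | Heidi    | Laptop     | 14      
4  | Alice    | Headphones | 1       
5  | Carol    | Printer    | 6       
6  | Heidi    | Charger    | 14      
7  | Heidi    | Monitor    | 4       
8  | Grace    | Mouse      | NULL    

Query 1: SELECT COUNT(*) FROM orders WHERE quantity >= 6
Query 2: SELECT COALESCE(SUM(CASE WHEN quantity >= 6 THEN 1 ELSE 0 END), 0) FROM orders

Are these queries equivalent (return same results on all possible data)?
Yes, equivalent

Both queries return: [(5,)]

Reason: COUNT with WHERE vs conditional SUM (COALESCE handles empty-table NULL)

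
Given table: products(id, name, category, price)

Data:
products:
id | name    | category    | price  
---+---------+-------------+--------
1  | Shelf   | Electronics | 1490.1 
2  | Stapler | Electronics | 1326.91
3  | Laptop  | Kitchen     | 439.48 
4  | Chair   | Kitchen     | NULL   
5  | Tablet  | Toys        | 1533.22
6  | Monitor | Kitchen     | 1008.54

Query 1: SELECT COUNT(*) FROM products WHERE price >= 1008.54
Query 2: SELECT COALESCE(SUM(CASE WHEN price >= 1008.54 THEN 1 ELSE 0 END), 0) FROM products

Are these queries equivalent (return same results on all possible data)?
Yes, equivalent

Both queries return: [(4,)]

Reason: COUNT with WHERE vs conditional SUM (COALESCE handles empty-table NULL)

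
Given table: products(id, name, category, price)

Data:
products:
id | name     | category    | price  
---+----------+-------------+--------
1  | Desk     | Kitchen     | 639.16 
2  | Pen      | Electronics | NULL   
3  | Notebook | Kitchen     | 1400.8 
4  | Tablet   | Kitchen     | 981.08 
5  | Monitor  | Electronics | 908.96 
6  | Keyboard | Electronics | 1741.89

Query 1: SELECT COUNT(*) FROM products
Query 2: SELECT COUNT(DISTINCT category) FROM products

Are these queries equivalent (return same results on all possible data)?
No, not equivalent

Query 1 returns: [(6,)]
Query 2 returns: [(2,)]

Reason: COUNT(*) counts rows, COUNT(DISTINCT category) counts unique categorys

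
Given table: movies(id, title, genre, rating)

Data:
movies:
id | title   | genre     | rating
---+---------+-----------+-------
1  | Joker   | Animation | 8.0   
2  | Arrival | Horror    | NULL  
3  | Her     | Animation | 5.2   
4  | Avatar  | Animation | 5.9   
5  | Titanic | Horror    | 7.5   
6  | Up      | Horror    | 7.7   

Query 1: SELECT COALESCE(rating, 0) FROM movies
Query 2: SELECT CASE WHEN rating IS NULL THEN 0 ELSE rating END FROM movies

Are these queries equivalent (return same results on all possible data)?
Yes, equivalent

Both queries return: [(0,), (5.2,), (5.9,), (7.5,), (7.7,), (8.0,)]

Reason: COALESCE vs CASE for NULL handling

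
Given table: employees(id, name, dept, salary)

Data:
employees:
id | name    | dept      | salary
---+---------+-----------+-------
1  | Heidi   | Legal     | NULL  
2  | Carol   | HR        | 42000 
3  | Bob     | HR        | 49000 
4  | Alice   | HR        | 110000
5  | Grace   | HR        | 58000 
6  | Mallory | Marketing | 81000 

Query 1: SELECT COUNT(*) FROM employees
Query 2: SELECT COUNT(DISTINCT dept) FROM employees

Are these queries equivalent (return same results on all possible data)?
No, not equivalent

Query 1 returns: [(6,)]
Query 2 returns: [(3,)]

Reason: COUNT(*) counts rows, COUNT(DISTINCT dept) counts unique depts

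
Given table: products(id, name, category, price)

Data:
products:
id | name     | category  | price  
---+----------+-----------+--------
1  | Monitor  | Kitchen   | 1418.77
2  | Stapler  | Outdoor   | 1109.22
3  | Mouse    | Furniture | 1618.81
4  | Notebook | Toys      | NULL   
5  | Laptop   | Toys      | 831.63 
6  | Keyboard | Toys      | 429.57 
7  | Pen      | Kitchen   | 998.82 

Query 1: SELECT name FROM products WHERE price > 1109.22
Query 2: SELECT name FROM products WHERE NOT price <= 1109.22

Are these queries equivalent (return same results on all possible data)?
Yes, equivalent

Both queries return: [('Monitor',), ('Mouse',)]

Reason: Both filter price > 1109.22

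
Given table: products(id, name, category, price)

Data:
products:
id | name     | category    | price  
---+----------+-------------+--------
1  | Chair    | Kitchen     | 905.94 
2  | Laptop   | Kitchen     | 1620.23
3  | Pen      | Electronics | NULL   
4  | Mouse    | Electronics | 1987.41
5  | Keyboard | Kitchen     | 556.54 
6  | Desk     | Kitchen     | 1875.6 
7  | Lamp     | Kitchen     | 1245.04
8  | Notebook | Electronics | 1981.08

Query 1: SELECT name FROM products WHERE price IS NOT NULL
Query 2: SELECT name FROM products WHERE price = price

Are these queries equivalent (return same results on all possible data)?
Yes, equivalent

Both queries return: [('Chair',), ('Desk',), ('Keyboard',), ('Lamp',), ('Laptop',), ('Mouse',), ('Notebook',)]

Reason: IS NOT NULL vs self-equality (both exclude NULLs)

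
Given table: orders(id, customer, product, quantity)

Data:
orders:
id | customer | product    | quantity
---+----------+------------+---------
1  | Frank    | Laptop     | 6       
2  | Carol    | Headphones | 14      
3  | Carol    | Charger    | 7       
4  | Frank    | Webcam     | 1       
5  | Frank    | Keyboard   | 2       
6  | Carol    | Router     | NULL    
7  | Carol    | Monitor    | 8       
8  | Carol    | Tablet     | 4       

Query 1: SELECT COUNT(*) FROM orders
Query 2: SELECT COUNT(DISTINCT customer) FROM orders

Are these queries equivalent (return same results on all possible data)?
No, not equivalent

Query 1 returns: [(8,)]
Query 2 returns: [(2,)]

Reason: COUNT(*) counts rows, COUNT(DISTINCT customer) counts unique customers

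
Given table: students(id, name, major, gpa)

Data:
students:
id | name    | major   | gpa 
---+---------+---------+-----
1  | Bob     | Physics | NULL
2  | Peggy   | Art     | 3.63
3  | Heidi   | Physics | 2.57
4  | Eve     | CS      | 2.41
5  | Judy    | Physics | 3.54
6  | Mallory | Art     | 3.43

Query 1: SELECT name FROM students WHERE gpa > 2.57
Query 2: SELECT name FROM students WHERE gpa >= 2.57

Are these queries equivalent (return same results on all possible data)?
No, not equivalent

Query 1 returns: [('Peggy',), ('Judy',), ('Mallory',)]
Query 2 returns: [('Peggy',), ('Heidi',), ('Judy',), ('Mallory',)]

Reason: > vs >= gives different results when gpa = 2.57 exists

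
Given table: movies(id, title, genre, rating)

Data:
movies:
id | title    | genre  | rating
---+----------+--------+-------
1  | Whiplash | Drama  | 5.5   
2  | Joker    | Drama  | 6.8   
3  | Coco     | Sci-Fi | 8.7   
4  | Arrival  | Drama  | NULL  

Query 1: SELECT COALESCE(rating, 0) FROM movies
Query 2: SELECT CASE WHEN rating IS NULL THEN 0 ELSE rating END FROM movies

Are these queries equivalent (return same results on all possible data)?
Yes, equivalent

Both queries return: [(0,), (5.5,), (6.8,), (8.7,)]

Reason: COALESCE vs CASE for NULL handling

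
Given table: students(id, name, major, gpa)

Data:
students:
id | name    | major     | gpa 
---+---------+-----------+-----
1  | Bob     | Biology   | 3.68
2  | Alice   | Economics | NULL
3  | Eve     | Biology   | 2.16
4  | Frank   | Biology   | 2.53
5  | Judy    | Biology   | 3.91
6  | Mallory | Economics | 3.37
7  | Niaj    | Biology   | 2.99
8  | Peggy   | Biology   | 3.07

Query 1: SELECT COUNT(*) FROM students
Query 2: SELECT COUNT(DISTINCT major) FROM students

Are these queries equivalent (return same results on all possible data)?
No, not equivalent

Query 1 returns: [(8,)]
Query 2 returns: [(2,)]

Reason: COUNT(*) counts rows, COUNT(DISTINCT major) counts unique majors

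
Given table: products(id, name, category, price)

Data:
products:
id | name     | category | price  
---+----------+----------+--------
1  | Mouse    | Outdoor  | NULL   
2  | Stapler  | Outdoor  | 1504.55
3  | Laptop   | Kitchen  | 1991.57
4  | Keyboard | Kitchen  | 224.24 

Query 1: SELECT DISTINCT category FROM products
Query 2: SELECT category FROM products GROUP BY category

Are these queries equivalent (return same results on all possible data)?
Yes, equivalent

Both queries return: [('Kitchen',), ('Outdoor',)]

Reason: Both get unique categorys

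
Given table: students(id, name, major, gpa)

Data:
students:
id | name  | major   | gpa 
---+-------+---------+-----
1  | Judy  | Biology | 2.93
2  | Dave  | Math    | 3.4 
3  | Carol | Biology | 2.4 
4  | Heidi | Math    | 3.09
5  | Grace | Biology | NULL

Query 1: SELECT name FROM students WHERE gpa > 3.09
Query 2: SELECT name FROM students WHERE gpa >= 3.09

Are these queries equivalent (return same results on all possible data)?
No, not equivalent

Query 1 returns: [('Dave',)]
Query 2 returns: [('Dave',), ('Heidi',)]

Reason: > vs >= gives different results when gpa = 3.09 exists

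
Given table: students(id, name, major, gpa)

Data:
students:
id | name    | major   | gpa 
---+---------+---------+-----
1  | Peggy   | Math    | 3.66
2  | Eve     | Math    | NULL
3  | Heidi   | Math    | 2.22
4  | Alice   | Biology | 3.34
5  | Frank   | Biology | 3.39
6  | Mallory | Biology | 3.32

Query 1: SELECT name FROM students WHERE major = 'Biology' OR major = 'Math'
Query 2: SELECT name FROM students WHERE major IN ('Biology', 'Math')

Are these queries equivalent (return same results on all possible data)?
Yes, equivalent

Both queries return: [('Alice',), ('Eve',), ('Frank',), ('Heidi',), ('Mallory',), ('Peggy',)]

Reason: OR vs IN are equivalent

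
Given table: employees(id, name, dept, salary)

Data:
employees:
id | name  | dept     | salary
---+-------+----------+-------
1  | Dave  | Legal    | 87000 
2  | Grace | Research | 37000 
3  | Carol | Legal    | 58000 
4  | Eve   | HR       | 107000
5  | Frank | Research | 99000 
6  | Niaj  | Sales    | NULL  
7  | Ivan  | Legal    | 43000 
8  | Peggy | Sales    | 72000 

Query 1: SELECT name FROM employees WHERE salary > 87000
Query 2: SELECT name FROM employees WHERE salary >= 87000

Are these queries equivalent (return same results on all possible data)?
No, not equivalent

Query 1 returns: [('Eve',), ('Frank',)]
Query 2 returns: [('Dave',), ('Eve',), ('Frank',)]

Reason: > vs >= gives different results when salary = 87000 exists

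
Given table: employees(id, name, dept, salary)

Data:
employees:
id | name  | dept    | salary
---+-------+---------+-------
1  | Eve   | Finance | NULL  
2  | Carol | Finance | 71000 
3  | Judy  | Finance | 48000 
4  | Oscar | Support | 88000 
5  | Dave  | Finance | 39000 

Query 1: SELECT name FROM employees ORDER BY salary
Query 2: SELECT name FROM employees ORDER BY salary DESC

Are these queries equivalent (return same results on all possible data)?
No, not equivalent

Query 1 returns: [('Eve',), ('Dave',), ('Judy',), ('Carol',), ('Oscar',)]
Query 2 returns: [('Oscar',), ('Carol',), ('Judy',), ('Dave',), ('Eve',)]

Reason: ASC vs DESC gives opposite ordering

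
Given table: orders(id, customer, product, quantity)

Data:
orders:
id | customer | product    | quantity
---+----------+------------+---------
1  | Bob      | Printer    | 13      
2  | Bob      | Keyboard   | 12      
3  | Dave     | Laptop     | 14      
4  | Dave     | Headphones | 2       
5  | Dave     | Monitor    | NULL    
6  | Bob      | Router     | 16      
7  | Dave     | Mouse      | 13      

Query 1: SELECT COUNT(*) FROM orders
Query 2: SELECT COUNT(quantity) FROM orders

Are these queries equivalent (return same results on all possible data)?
No, not equivalent

Query 1 returns: [(7,)]
Query 2 returns: [(6,)]

Reason: COUNT(*) includes NULLs, COUNT(column) excludes them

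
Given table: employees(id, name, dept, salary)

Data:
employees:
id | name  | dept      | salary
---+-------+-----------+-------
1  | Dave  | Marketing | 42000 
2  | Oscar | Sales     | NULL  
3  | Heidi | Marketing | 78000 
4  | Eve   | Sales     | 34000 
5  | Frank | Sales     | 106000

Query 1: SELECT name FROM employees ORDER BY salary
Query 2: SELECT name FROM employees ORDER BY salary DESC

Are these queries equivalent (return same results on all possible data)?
No, not equivalent

Query 1 returns: [('Oscar',), ('Eve',), ('Dave',), ('Heidi',), ('Frank',)]
Query 2 returns: [('Frank',), ('Heidi',), ('Dave',), ('Eve',), ('Oscar',)]

Reason: ASC vs DESC gives opposite ordering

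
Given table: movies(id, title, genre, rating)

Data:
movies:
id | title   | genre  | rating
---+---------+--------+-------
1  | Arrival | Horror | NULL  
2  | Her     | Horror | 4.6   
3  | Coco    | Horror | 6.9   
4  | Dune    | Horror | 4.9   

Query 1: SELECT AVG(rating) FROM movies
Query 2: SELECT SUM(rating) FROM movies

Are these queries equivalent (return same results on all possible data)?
No, not equivalent

Query 1 returns: [(5.466666666666666,)]
Query 2 returns: [(16.4,)]

Reason: AVG vs SUM give different aggregate values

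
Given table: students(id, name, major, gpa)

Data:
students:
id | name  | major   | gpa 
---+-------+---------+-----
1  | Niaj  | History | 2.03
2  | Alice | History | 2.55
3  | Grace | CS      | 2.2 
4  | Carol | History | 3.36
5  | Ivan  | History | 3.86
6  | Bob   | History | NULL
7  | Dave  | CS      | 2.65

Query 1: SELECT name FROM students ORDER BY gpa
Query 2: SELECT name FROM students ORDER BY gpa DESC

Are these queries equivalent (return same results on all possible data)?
No, not equivalent

Query 1 returns: [('Bob',), ('Niaj',), ('Grace',), ('Alice',), ('Dave',), ('Carol',), ('Ivan',)]
Query 2 returns: [('Ivan',), ('Carol',), ('Dave',), ('Alice',), ('Grace',), ('Niaj',), ('Bob',)]

Reason: ASC vs DESC gives opposite ordering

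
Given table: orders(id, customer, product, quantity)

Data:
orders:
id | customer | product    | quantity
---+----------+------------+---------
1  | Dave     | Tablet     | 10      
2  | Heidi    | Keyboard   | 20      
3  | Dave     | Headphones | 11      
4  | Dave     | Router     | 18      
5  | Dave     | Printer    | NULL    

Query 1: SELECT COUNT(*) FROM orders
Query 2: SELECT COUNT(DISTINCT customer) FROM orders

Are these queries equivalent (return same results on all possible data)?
No, not equivalent

Query 1 returns: [(5,)]
Query 2 returns: [(2,)]

Reason: COUNT(*) counts rows, COUNT(DISTINCT customer) counts unique customers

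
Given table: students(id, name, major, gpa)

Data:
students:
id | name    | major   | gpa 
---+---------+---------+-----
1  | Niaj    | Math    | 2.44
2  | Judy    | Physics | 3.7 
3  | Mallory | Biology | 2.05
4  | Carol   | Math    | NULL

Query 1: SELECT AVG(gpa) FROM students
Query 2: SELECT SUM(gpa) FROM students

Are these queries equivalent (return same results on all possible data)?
No, not equivalent

Query 1 returns: [(2.73,)]
Query 2 returns: [(8.19,)]

Reason: AVG vs SUM give different aggregate values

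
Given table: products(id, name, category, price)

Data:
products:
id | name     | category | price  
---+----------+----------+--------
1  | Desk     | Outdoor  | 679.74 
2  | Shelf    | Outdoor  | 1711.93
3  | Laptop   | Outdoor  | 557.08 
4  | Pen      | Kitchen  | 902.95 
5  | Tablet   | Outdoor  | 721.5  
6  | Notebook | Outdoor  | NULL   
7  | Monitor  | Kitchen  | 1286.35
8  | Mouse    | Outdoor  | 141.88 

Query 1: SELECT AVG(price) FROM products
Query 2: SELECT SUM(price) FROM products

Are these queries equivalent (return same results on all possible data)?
No, not equivalent

Query 1 returns: [(857.3471428571429,)]
Query 2 returns: [(6001.43,)]

Reason: AVG vs SUM give different aggregate values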